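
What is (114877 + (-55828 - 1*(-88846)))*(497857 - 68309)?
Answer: 63528001460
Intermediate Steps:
(114877 + (-55828 - 1*(-88846)))*(497857 - 68309) = (114877 + (-55828 + 88846))*429548 = (114877 + 33018)*429548 = 147895*429548 = 63528001460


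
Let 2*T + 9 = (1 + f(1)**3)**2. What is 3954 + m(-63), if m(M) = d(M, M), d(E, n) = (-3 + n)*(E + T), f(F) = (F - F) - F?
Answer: 8409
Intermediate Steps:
f(F) = -F (f(F) = 0 - F = -F)
T = -9/2 (T = -9/2 + (1 + (-1*1)**3)**2/2 = -9/2 + (1 + (-1)**3)**2/2 = -9/2 + (1 - 1)**2/2 = -9/2 + (1/2)*0**2 = -9/2 + (1/2)*0 = -9/2 + 0 = -9/2 ≈ -4.5000)
d(E, n) = (-3 + n)*(-9/2 + E) (d(E, n) = (-3 + n)*(E - 9/2) = (-3 + n)*(-9/2 + E))
m(M) = 27/2 + M**2 - 15*M/2 (m(M) = 27/2 - 3*M - 9*M/2 + M*M = 27/2 - 3*M - 9*M/2 + M**2 = 27/2 + M**2 - 15*M/2)
3954 + m(-63) = 3954 + (27/2 + (-63)**2 - 15/2*(-63)) = 3954 + (27/2 + 3969 + 945/2) = 3954 + 4455 = 8409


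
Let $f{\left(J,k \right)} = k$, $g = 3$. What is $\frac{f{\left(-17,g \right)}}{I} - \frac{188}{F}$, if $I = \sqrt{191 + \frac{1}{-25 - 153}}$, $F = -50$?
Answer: $\frac{94}{25} + \frac{3 \sqrt{6051466}}{33997} \approx 3.9771$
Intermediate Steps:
$I = \frac{\sqrt{6051466}}{178}$ ($I = \sqrt{191 + \frac{1}{-178}} = \sqrt{191 - \frac{1}{178}} = \sqrt{\frac{33997}{178}} = \frac{\sqrt{6051466}}{178} \approx 13.82$)
$\frac{f{\left(-17,g \right)}}{I} - \frac{188}{F} = \frac{3}{\frac{1}{178} \sqrt{6051466}} - \frac{188}{-50} = 3 \frac{\sqrt{6051466}}{33997} - - \frac{94}{25} = \frac{3 \sqrt{6051466}}{33997} + \frac{94}{25} = \frac{94}{25} + \frac{3 \sqrt{6051466}}{33997}$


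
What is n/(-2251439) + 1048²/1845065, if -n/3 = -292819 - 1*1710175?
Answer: -8614197914374/4154051298535 ≈ -2.0737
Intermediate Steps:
n = 6008982 (n = -3*(-292819 - 1*1710175) = -3*(-292819 - 1710175) = -3*(-2002994) = 6008982)
n/(-2251439) + 1048²/1845065 = 6008982/(-2251439) + 1048²/1845065 = 6008982*(-1/2251439) + 1098304*(1/1845065) = -6008982/2251439 + 1098304/1845065 = -8614197914374/4154051298535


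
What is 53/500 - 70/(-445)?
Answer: 11717/44500 ≈ 0.26330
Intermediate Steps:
53/500 - 70/(-445) = 53*(1/500) - 70*(-1/445) = 53/500 + 14/89 = 11717/44500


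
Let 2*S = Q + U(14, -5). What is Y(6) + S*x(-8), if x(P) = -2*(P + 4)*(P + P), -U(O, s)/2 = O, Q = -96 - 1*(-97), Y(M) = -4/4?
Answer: 1727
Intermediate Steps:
Y(M) = -1 (Y(M) = -4*1/4 = -1)
Q = 1 (Q = -96 + 97 = 1)
U(O, s) = -2*O
x(P) = -4*P*(4 + P) (x(P) = -2*(4 + P)*2*P = -4*P*(4 + P))
S = -27/2 (S = (1 - 2*14)/2 = (1 - 28)/2 = (1/2)*(-27) = -27/2 ≈ -13.500)
Y(6) + S*x(-8) = -1 - (-54)*(-8)*(4 - 8) = -1 - (-54)*(-8)*(-4) = -1 - 27/2*(-128) = -1 + 1728 = 1727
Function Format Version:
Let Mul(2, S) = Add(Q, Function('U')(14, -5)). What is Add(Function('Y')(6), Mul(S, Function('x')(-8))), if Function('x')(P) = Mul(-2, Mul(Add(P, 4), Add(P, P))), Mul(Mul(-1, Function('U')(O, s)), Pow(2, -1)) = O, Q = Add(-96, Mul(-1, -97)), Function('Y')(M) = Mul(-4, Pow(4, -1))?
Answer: 1727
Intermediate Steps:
Function('Y')(M) = -1 (Function('Y')(M) = Mul(-4, Rational(1, 4)) = -1)
Q = 1 (Q = Add(-96, 97) = 1)
Function('U')(O, s) = Mul(-2, O)
Function('x')(P) = Mul(-4, P, Add(4, P)) (Function('x')(P) = Mul(-2, Mul(Add(4, P), Mul(2, P))) = Mul(-2, Mul(2, P, Add(4, P))) = Mul(-4, P, Add(4, P)))
S = Rational(-27, 2) (S = Mul(Rational(1, 2), Add(1, Mul(-2, 14))) = Mul(Rational(1, 2), Add(1, -28)) = Mul(Rational(1, 2), -27) = Rational(-27, 2) ≈ -13.500)
Add(Function('Y')(6), Mul(S, Function('x')(-8))) = Add(-1, Mul(Rational(-27, 2), Mul(-4, -8, Add(4, -8)))) = Add(-1, Mul(Rational(-27, 2), Mul(-4, -8, -4))) = Add(-1, Mul(Rational(-27, 2), -128)) = Add(-1, 1728) = 1727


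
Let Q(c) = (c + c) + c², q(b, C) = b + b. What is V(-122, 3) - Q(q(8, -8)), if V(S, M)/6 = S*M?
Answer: -2484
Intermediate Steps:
q(b, C) = 2*b
Q(c) = c² + 2*c (Q(c) = 2*c + c² = c² + 2*c)
V(S, M) = 6*M*S (V(S, M) = 6*(S*M) = 6*(M*S) = 6*M*S)
V(-122, 3) - Q(q(8, -8)) = 6*3*(-122) - 2*8*(2 + 2*8) = -2196 - 16*(2 + 16) = -2196 - 16*18 = -2196 - 1*288 = -2196 - 288 = -2484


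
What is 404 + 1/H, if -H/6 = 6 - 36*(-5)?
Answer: 450863/1116 ≈ 404.00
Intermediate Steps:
H = -1116 (H = -6*(6 - 36*(-5)) = -6*(6 - 6*(-30)) = -6*(6 + 180) = -6*186 = -1116)
404 + 1/H = 404 + 1/(-1116) = 404 - 1/1116 = 450863/1116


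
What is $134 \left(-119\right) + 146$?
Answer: $-15800$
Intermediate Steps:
$134 \left(-119\right) + 146 = -15946 + 146 = -15800$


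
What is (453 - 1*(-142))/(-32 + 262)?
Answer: 119/46 ≈ 2.5870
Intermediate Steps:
(453 - 1*(-142))/(-32 + 262) = (453 + 142)/230 = 595*(1/230) = 119/46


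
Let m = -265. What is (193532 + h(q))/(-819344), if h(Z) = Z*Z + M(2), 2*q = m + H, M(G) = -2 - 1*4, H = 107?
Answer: -199767/819344 ≈ -0.24381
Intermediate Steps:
M(G) = -6 (M(G) = -2 - 4 = -6)
q = -79 (q = (-265 + 107)/2 = (½)*(-158) = -79)
h(Z) = -6 + Z² (h(Z) = Z*Z - 6 = Z² - 6 = -6 + Z²)
(193532 + h(q))/(-819344) = (193532 + (-6 + (-79)²))/(-819344) = (193532 + (-6 + 6241))*(-1/819344) = (193532 + 6235)*(-1/819344) = 199767*(-1/819344) = -199767/819344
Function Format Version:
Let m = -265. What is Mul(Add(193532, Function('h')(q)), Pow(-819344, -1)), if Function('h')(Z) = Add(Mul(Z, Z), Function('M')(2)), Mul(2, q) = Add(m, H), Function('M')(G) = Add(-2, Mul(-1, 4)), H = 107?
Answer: Rational(-199767, 819344) ≈ -0.24381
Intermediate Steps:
Function('M')(G) = -6 (Function('M')(G) = Add(-2, -4) = -6)
q = -79 (q = Mul(Rational(1, 2), Add(-265, 107)) = Mul(Rational(1, 2), -158) = -79)
Function('h')(Z) = Add(-6, Pow(Z, 2)) (Function('h')(Z) = Add(Mul(Z, Z), -6) = Add(Pow(Z, 2), -6) = Add(-6, Pow(Z, 2)))
Mul(Add(193532, Function('h')(q)), Pow(-819344, -1)) = Mul(Add(193532, Add(-6, Pow(-79, 2))), Pow(-819344, -1)) = Mul(Add(193532, Add(-6, 6241)), Rational(-1, 819344)) = Mul(Add(193532, 6235), Rational(-1, 819344)) = Mul(199767, Rational(-1, 819344)) = Rational(-199767, 819344)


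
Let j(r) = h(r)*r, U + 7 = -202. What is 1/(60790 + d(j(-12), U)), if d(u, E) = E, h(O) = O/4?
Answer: 1/60581 ≈ 1.6507e-5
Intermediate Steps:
U = -209 (U = -7 - 202 = -209)
h(O) = O/4 (h(O) = O*(¼) = O/4)
j(r) = r²/4 (j(r) = (r/4)*r = r²/4)
1/(60790 + d(j(-12), U)) = 1/(60790 - 209) = 1/60581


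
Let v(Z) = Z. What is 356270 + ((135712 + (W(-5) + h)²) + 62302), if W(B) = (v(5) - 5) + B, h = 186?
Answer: 587045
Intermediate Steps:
W(B) = B (W(B) = (5 - 5) + B = 0 + B = B)
356270 + ((135712 + (W(-5) + h)²) + 62302) = 356270 + ((135712 + (-5 + 186)²) + 62302) = 356270 + ((135712 + 181²) + 62302) = 356270 + ((135712 + 32761) + 62302) = 356270 + (168473 + 62302) = 356270 + 230775 = 587045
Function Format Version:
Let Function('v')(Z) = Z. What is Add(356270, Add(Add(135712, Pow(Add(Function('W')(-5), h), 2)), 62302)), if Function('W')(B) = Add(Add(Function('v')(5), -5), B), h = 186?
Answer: 587045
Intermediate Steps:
Function('W')(B) = B (Function('W')(B) = Add(Add(5, -5), B) = Add(0, B) = B)
Add(356270, Add(Add(135712, Pow(Add(Function('W')(-5), h), 2)), 62302)) = Add(356270, Add(Add(135712, Pow(Add(-5, 186), 2)), 62302)) = Add(356270, Add(Add(135712, Pow(181, 2)), 62302)) = Add(356270, Add(Add(135712, 32761), 62302)) = Add(356270, Add(168473, 62302)) = Add(356270, 230775) = 587045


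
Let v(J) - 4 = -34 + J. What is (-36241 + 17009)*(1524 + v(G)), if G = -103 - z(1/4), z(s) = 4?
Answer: -26674784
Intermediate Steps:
G = -107 (G = -103 - 1*4 = -103 - 4 = -107)
v(J) = -30 + J (v(J) = 4 + (-34 + J) = -30 + J)
(-36241 + 17009)*(1524 + v(G)) = (-36241 + 17009)*(1524 + (-30 - 107)) = -19232*(1524 - 137) = -19232*1387 = -26674784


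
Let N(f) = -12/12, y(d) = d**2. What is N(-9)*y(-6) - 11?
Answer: -47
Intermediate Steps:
N(f) = -1 (N(f) = -12*1/12 = -1)
N(-9)*y(-6) - 11 = -1*(-6)**2 - 11 = -1*36 - 11 = -36 - 11 = -47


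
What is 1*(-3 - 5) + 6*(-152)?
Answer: -920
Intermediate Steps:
1*(-3 - 5) + 6*(-152) = 1*(-8) - 912 = -8 - 912 = -920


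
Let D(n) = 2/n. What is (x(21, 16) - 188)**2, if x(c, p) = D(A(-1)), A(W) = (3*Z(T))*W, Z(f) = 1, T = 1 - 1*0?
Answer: 320356/9 ≈ 35595.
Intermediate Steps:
T = 1 (T = 1 + 0 = 1)
A(W) = 3*W (A(W) = (3*1)*W = 3*W)
x(c, p) = -2/3 (x(c, p) = 2/((3*(-1))) = 2/(-3) = 2*(-1/3) = -2/3)
(x(21, 16) - 188)**2 = (-2/3 - 188)**2 = (-566/3)**2 = 320356/9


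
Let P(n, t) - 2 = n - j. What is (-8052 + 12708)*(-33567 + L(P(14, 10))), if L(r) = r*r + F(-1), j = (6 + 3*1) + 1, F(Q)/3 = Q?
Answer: -156134304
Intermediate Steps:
F(Q) = 3*Q
j = 10 (j = (6 + 3) + 1 = 9 + 1 = 10)
P(n, t) = -8 + n (P(n, t) = 2 + (n - 1*10) = 2 + (n - 10) = 2 + (-10 + n) = -8 + n)
L(r) = -3 + r² (L(r) = r*r + 3*(-1) = r² - 3 = -3 + r²)
(-8052 + 12708)*(-33567 + L(P(14, 10))) = (-8052 + 12708)*(-33567 + (-3 + (-8 + 14)²)) = 4656*(-33567 + (-3 + 6²)) = 4656*(-33567 + (-3 + 36)) = 4656*(-33567 + 33) = 4656*(-33534) = -156134304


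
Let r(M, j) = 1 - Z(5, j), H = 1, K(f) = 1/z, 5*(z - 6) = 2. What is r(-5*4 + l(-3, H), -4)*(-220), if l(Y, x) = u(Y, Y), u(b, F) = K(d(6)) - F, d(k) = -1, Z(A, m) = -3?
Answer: -880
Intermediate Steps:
z = 32/5 (z = 6 + (⅕)*2 = 6 + ⅖ = 32/5 ≈ 6.4000)
K(f) = 5/32 (K(f) = 1/(32/5) = 5/32)
u(b, F) = 5/32 - F
l(Y, x) = 5/32 - Y
r(M, j) = 4 (r(M, j) = 1 - 1*(-3) = 1 + 3 = 4)
r(-5*4 + l(-3, H), -4)*(-220) = 4*(-220) = -880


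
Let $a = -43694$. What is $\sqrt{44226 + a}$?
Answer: $2 \sqrt{133} \approx 23.065$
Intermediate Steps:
$\sqrt{44226 + a} = \sqrt{44226 - 43694} = \sqrt{532} = 2 \sqrt{133}$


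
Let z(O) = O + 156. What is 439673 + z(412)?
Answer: 440241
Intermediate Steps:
z(O) = 156 + O
439673 + z(412) = 439673 + (156 + 412) = 439673 + 568 = 440241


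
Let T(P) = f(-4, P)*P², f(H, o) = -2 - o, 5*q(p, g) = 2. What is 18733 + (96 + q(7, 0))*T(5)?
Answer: 1863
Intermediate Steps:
q(p, g) = ⅖ (q(p, g) = (⅕)*2 = ⅖)
T(P) = P²*(-2 - P) (T(P) = (-2 - P)*P² = P²*(-2 - P))
18733 + (96 + q(7, 0))*T(5) = 18733 + (96 + ⅖)*(5²*(-2 - 1*5)) = 18733 + 482*(25*(-2 - 5))/5 = 18733 + 482*(25*(-7))/5 = 18733 + (482/5)*(-175) = 18733 - 16870 = 1863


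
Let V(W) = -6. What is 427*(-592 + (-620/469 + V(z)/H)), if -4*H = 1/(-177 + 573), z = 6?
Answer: 254925588/67 ≈ 3.8049e+6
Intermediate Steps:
H = -1/1584 (H = -1/(4*(-177 + 573)) = -¼/396 = -¼*1/396 = -1/1584 ≈ -0.00063131)
427*(-592 + (-620/469 + V(z)/H)) = 427*(-592 + (-620/469 - 6/(-1/1584))) = 427*(-592 + (-620*1/469 - 6*(-1584))) = 427*(-592 + (-620/469 + 9504)) = 427*(-592 + 4456756/469) = 427*(4179108/469) = 254925588/67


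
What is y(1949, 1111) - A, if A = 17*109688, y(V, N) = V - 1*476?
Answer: -1863223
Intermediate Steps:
y(V, N) = -476 + V (y(V, N) = V - 476 = -476 + V)
A = 1864696
y(1949, 1111) - A = (-476 + 1949) - 1*1864696 = 1473 - 1864696 = -1863223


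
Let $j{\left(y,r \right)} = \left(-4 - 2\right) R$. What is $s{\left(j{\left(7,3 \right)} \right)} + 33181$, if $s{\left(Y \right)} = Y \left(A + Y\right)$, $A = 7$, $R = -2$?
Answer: $33409$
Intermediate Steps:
$j{\left(y,r \right)} = 12$ ($j{\left(y,r \right)} = \left(-4 - 2\right) \left(-2\right) = \left(-6\right) \left(-2\right) = 12$)
$s{\left(Y \right)} = Y \left(7 + Y\right)$
$s{\left(j{\left(7,3 \right)} \right)} + 33181 = 12 \left(7 + 12\right) + 33181 = 12 \cdot 19 + 33181 = 228 + 33181 = 33409$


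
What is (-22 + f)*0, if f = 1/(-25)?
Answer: 0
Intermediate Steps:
f = -1/25 ≈ -0.040000
(-22 + f)*0 = (-22 - 1/25)*0 = -551/25*0 = 0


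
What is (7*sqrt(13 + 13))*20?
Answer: 140*sqrt(26) ≈ 713.86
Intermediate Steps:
(7*sqrt(13 + 13))*20 = (7*sqrt(26))*20 = 140*sqrt(26)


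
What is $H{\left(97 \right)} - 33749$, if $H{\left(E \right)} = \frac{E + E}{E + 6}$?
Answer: $- \frac{3475953}{103} \approx -33747.0$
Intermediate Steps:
$H{\left(E \right)} = \frac{2 E}{6 + E}$
$H{\left(97 \right)} - 33749 = 2 \cdot 97 \frac{1}{6 + 97} - 33749 = 2 \cdot 97 \cdot \frac{1}{103} - 33749 = \frac{194}{103} - 33749 = - \frac{3475953}{103}$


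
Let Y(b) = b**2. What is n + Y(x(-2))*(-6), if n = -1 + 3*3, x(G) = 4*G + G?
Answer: -592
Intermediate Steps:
x(G) = 5*G
n = 8 (n = -1 + 9 = 8)
n + Y(x(-2))*(-6) = 8 + (5*(-2))**2*(-6) = 8 + (-10)**2*(-6) = 8 + 100*(-6) = 8 - 600 = -592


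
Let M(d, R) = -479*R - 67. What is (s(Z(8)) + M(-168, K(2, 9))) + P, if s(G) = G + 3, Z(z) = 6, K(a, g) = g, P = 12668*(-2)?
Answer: -29705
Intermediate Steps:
P = -25336
s(G) = 3 + G
M(d, R) = -67 - 479*R
(s(Z(8)) + M(-168, K(2, 9))) + P = ((3 + 6) + (-67 - 479*9)) - 25336 = (9 + (-67 - 4311)) - 25336 = (9 - 4378) - 25336 = -4369 - 25336 = -29705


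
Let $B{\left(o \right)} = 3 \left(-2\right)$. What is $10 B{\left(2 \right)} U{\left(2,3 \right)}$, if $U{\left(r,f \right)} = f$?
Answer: $-180$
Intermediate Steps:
$B{\left(o \right)} = -6$
$10 B{\left(2 \right)} U{\left(2,3 \right)} = 10 \left(-6\right) 3 = \left(-60\right) 3 = -180$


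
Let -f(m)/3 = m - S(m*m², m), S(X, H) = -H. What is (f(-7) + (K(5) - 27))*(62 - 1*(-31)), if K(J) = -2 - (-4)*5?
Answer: 3069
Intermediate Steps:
K(J) = 18 (K(J) = -2 - 1*(-20) = -2 + 20 = 18)
f(m) = -6*m (f(m) = -3*(m - (-1)*m) = -3*(m + m) = -6*m)
(f(-7) + (K(5) - 27))*(62 - 1*(-31)) = (-6*(-7) + (18 - 27))*(62 - 1*(-31)) = (42 - 9)*(62 + 31) = 33*93 = 3069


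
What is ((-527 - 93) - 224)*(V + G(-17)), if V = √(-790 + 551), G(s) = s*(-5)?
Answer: -71740 - 844*I*√239 ≈ -71740.0 - 13048.0*I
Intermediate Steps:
G(s) = -5*s
V = I*√239 (V = √(-239) = I*√239 ≈ 15.46*I)
((-527 - 93) - 224)*(V + G(-17)) = ((-527 - 93) - 224)*(I*√239 - 5*(-17)) = (-620 - 224)*(I*√239 + 85) = -844*(85 + I*√239) = -71740 - 844*I*√239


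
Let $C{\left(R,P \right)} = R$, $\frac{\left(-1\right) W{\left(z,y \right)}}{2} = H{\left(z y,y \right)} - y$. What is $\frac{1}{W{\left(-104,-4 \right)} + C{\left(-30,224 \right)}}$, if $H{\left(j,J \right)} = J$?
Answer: $- \frac{1}{30} \approx -0.033333$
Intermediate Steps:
$W{\left(z,y \right)} = 0$ ($W{\left(z,y \right)} = - 2 \left(y - y\right) = \left(-2\right) 0 = 0$)
$\frac{1}{W{\left(-104,-4 \right)} + C{\left(-30,224 \right)}} = \frac{1}{0 - 30} = \frac{1}{-30} = - \frac{1}{30}$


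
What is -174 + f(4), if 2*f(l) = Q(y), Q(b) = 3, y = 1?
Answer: -345/2 ≈ -172.50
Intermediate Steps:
f(l) = 3/2 (f(l) = (½)*3 = 3/2)
-174 + f(4) = -174 + 3/2 = -345/2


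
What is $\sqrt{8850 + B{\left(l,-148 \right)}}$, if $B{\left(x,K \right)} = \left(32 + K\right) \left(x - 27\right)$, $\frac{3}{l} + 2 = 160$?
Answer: $\frac{18 \sqrt{230759}}{79} \approx 109.45$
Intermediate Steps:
$l = \frac{3}{158}$ ($l = \frac{3}{-2 + 160} = \frac{3}{158} \approx 0.018987$)
$B{\left(x,K \right)} = \left(-27 + x\right) \left(32 + K\right)$ ($B{\left(x,K \right)} = \left(32 + K\right) \left(-27 + x\right) = \left(-27 + x\right) \left(32 + K\right)$)
$\sqrt{8850 + B{\left(l,-148 \right)}} = \sqrt{8850 - - \frac{247254}{79}} = \sqrt{8850 + \left(-864 + 3996 + \frac{48}{79} - \frac{222}{79}\right)} = \sqrt{8850 + \frac{247254}{79}} = \sqrt{\frac{946404}{79}} = \frac{18 \sqrt{230759}}{79}$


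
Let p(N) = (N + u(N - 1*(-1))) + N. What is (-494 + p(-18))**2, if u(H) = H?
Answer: 299209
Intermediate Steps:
p(N) = 1 + 3*N (p(N) = (N + (N - 1*(-1))) + N = (N + (N + 1)) + N = (N + (1 + N)) + N = (1 + 2*N) + N = 1 + 3*N)
(-494 + p(-18))**2 = (-494 + (1 + 3*(-18)))**2 = (-494 + (1 - 54))**2 = (-494 - 53)**2 = (-547)**2 = 299209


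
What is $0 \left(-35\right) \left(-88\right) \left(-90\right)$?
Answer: $0$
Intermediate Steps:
$0 \left(-35\right) \left(-88\right) \left(-90\right) = 0 \left(-88\right) \left(-90\right) = 0 \left(-90\right) = 0$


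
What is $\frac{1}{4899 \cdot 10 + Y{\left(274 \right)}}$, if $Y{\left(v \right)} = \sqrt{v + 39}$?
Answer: $\frac{48990}{2400019787} - \frac{\sqrt{313}}{2400019787} \approx 2.0405 \cdot 10^{-5}$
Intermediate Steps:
$Y{\left(v \right)} = \sqrt{39 + v}$
$\frac{1}{4899 \cdot 10 + Y{\left(274 \right)}} = \frac{1}{4899 \cdot 10 + \sqrt{39 + 274}} = \frac{1}{48990 + \sqrt{313}}$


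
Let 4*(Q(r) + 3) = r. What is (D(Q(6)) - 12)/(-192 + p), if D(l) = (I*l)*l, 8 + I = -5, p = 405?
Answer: -55/284 ≈ -0.19366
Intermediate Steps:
Q(r) = -3 + r/4
I = -13 (I = -8 - 5 = -13)
D(l) = -13*l**2 (D(l) = (-13*l)*l = -13*l**2)
(D(Q(6)) - 12)/(-192 + p) = (-13*(-3 + (1/4)*6)**2 - 12)/(-192 + 405) = (-13*(-3 + 3/2)**2 - 12)/213 = (-13*(-3/2)**2 - 12)*(1/213) = (-13*9/4 - 12)*(1/213) = (-117/4 - 12)*(1/213) = -165/4*1/213 = -55/284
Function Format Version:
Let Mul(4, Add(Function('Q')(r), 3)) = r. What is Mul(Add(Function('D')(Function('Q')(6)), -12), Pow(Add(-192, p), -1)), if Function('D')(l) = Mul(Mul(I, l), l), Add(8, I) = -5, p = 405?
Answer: Rational(-55, 284) ≈ -0.19366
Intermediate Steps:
Function('Q')(r) = Add(-3, Mul(Rational(1, 4), r))
I = -13 (I = Add(-8, -5) = -13)
Function('D')(l) = Mul(-13, Pow(l, 2)) (Function('D')(l) = Mul(Mul(-13, l), l) = Mul(-13, Pow(l, 2)))
Mul(Add(Function('D')(Function('Q')(6)), -12), Pow(Add(-192, p), -1)) = Mul(Add(Mul(-13, Pow(Add(-3, Mul(Rational(1, 4), 6)), 2)), -12), Pow(Add(-192, 405), -1)) = Mul(Add(Mul(-13, Pow(Add(-3, Rational(3, 2)), 2)), -12), Pow(213, -1)) = Mul(Add(Mul(-13, Pow(Rational(-3, 2), 2)), -12), Rational(1, 213)) = Mul(Add(Mul(-13, Rational(9, 4)), -12), Rational(1, 213)) = Mul(Add(Rational(-117, 4), -12), Rational(1, 213)) = Mul(Rational(-165, 4), Rational(1, 213)) = Rational(-55, 284)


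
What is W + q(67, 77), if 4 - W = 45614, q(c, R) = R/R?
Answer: -45609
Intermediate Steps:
q(c, R) = 1
W = -45610 (W = 4 - 1*45614 = 4 - 45614 = -45610)
W + q(67, 77) = -45610 + 1 = -45609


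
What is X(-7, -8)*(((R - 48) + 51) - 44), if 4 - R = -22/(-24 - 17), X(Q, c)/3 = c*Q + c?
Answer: -221616/41 ≈ -5405.3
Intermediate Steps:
X(Q, c) = 3*c + 3*Q*c (X(Q, c) = 3*(c*Q + c) = 3*(Q*c + c) = 3*(c + Q*c) = 3*c + 3*Q*c)
R = 142/41 (R = 4 - (-22)/(-24 - 17) = 4 - (-22)/(-41) = 4 - (-22)*(-1)/41 = 4 - 1*22/41 = 4 - 22/41 = 142/41 ≈ 3.4634)
X(-7, -8)*(((R - 48) + 51) - 44) = (3*(-8)*(1 - 7))*(((142/41 - 48) + 51) - 44) = (3*(-8)*(-6))*((-1826/41 + 51) - 44) = 144*(265/41 - 44) = 144*(-1539/41) = -221616/41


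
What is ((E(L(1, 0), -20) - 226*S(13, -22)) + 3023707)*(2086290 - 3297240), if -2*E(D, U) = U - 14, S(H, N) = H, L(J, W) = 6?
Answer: -3658020806700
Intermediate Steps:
E(D, U) = 7 - U/2 (E(D, U) = -(U - 14)/2 = -(-14 + U)/2 = 7 - U/2)
((E(L(1, 0), -20) - 226*S(13, -22)) + 3023707)*(2086290 - 3297240) = (((7 - ½*(-20)) - 226*13) + 3023707)*(2086290 - 3297240) = (((7 + 10) - 2938) + 3023707)*(-1210950) = ((17 - 2938) + 3023707)*(-1210950) = (-2921 + 3023707)*(-1210950) = 3020786*(-1210950) = -3658020806700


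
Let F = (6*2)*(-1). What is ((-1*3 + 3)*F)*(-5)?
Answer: 0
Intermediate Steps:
F = -12 (F = 12*(-1) = -12)
((-1*3 + 3)*F)*(-5) = ((-1*3 + 3)*(-12))*(-5) = ((-3 + 3)*(-12))*(-5) = (0*(-12))*(-5) = 0*(-5) = 0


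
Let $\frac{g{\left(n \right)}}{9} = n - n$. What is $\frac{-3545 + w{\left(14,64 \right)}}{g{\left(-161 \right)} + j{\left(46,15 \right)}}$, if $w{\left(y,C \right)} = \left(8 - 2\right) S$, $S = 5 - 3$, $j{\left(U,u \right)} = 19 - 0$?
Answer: $- \frac{3533}{19} \approx -185.95$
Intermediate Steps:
$g{\left(n \right)} = 0$ ($g{\left(n \right)} = 9 \left(n - n\right) = 9 \cdot 0 = 0$)
$j{\left(U,u \right)} = 19$ ($j{\left(U,u \right)} = 19 + 0 = 19$)
$S = 2$
$w{\left(y,C \right)} = 12$ ($w{\left(y,C \right)} = \left(8 - 2\right) 2 = 6 \cdot 2 = 12$)
$\frac{-3545 + w{\left(14,64 \right)}}{g{\left(-161 \right)} + j{\left(46,15 \right)}} = \frac{-3545 + 12}{0 + 19} = - \frac{3533}{19}$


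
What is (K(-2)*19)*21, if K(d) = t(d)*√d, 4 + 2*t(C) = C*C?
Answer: 0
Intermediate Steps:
t(C) = -2 + C²/2 (t(C) = -2 + (C*C)/2 = -2 + C²/2)
K(d) = √d*(-2 + d²/2) (K(d) = (-2 + d²/2)*√d = √d*(-2 + d²/2))
(K(-2)*19)*21 = ((√(-2)*(-4 + (-2)²)/2)*19)*21 = (((I*√2)*(-4 + 4)/2)*19)*21 = (((½)*(I*√2)*0)*19)*21 = (0*19)*21 = 0*21 = 0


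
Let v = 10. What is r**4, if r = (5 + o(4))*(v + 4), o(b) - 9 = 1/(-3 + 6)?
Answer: 131336659216/81 ≈ 1.6214e+9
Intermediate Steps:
o(b) = 28/3 (o(b) = 9 + 1/(-3 + 6) = 9 + 1/3 = 28/3)
r = 602/3 (r = (5 + 28/3)*(10 + 4) = (43/3)*14 = 602/3 ≈ 200.67)
r**4 = (602/3)**4 = 131336659216/81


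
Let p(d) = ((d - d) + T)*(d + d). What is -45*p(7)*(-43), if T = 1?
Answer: 27090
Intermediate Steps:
p(d) = 2*d (p(d) = ((d - d) + 1)*(d + d) = (0 + 1)*(2*d) = 1*(2*d) = 2*d)
-45*p(7)*(-43) = -90*7*(-43) = -45*14*(-43) = -630*(-43) = 27090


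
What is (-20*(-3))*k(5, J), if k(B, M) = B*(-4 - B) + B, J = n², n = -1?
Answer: -2400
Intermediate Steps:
J = 1 (J = (-1)² = 1)
k(B, M) = B + B*(-4 - B)
(-20*(-3))*k(5, J) = (-20*(-3))*(-1*5*(3 + 5)) = 60*(-1*5*8) = 60*(-40) = -2400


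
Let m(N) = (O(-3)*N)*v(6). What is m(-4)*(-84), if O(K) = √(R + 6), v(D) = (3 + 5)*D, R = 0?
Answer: 16128*√6 ≈ 39505.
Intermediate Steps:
v(D) = 8*D
O(K) = √6 (O(K) = √(0 + 6) = √6)
m(N) = 48*N*√6 (m(N) = (√6*N)*(8*6) = (N*√6)*48 = 48*N*√6)
m(-4)*(-84) = (48*(-4)*√6)*(-84) = -192*√6*(-84) = 16128*√6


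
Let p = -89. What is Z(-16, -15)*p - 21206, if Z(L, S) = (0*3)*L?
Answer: -21206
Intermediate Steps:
Z(L, S) = 0 (Z(L, S) = 0*L = 0)
Z(-16, -15)*p - 21206 = 0*(-89) - 21206 = 0 - 21206 = -21206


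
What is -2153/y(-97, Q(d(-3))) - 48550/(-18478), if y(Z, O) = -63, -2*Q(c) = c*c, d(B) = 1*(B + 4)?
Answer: 21420892/582057 ≈ 36.802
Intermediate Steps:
d(B) = 4 + B (d(B) = 1*(4 + B) = 4 + B)
Q(c) = -c²/2 (Q(c) = -c*c/2 = -c²/2)
-2153/y(-97, Q(d(-3))) - 48550/(-18478) = -2153/(-63) - 48550/(-18478) = -2153*(-1/63) - 48550*(-1/18478) = 2153/63 + 24275/9239 = 21420892/582057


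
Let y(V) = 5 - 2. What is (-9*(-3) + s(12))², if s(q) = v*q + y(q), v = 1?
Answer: 1764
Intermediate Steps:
y(V) = 3
s(q) = 3 + q (s(q) = 1*q + 3 = q + 3 = 3 + q)
(-9*(-3) + s(12))² = (-9*(-3) + (3 + 12))² = (27 + 15)² = 42² = 1764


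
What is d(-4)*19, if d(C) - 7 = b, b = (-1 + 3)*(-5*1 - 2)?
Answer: -133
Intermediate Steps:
b = -14 (b = 2*(-5 - 2) = 2*(-7) = -14)
d(C) = -7 (d(C) = 7 - 14 = -7)
d(-4)*19 = -7*19 = -133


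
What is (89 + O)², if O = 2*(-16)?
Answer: 3249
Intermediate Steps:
O = -32
(89 + O)² = (89 - 32)² = 57² = 3249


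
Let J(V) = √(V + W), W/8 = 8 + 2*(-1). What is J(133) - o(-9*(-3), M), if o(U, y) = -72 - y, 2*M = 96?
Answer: 120 + √181 ≈ 133.45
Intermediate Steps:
M = 48 (M = (½)*96 = 48)
W = 48 (W = 8*(8 + 2*(-1)) = 8*(8 - 2) = 8*6 = 48)
J(V) = √(48 + V) (J(V) = √(V + 48) = √(48 + V))
J(133) - o(-9*(-3), M) = √(48 + 133) - (-72 - 1*48) = √181 - (-72 - 48) = √181 - 1*(-120) = √181 + 120 = 120 + √181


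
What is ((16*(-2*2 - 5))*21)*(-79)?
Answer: 238896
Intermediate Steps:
((16*(-2*2 - 5))*21)*(-79) = ((16*(-4 - 5))*21)*(-79) = ((16*(-9))*21)*(-79) = -144*21*(-79) = -3024*(-79) = 238896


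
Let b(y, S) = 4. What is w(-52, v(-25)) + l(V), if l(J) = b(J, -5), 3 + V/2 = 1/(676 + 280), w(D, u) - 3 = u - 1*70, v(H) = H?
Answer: -88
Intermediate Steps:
w(D, u) = -67 + u (w(D, u) = 3 + (u - 1*70) = 3 + (u - 70) = 3 + (-70 + u) = -67 + u)
V = -2867/478 (V = -6 + 2/(676 + 280) = -6 + 2/956 = -6 + 2*(1/956) = -6 + 1/478 = -2867/478 ≈ -5.9979)
l(J) = 4
w(-52, v(-25)) + l(V) = (-67 - 25) + 4 = -92 + 4 = -88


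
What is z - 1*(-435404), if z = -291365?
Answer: 144039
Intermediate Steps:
z - 1*(-435404) = -291365 - 1*(-435404) = -291365 + 435404 = 144039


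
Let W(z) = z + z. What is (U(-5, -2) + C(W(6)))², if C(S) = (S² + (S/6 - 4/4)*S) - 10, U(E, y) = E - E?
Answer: 21316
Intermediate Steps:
U(E, y) = 0
W(z) = 2*z
C(S) = -10 + S² + S*(-1 + S/6) (C(S) = (S² + (S*(⅙) - 4*¼)*S) - 10 = (S² + (S/6 - 1)*S) - 10 = (S² + (-1 + S/6)*S) - 10 = (S² + S*(-1 + S/6)) - 10 = -10 + S² + S*(-1 + S/6))
(U(-5, -2) + C(W(6)))² = (0 + (-10 - 2*6 + 7*(2*6)²/6))² = (0 + (-10 - 1*12 + (7/6)*12²))² = (0 + (-10 - 12 + (7/6)*144))² = (0 + (-10 - 12 + 168))² = (0 + 146)² = 146² = 21316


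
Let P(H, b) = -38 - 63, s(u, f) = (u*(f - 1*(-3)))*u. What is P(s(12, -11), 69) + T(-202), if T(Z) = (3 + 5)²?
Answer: -37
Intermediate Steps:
s(u, f) = u²*(3 + f) (s(u, f) = (u*(f + 3))*u = (u*(3 + f))*u = u²*(3 + f))
T(Z) = 64 (T(Z) = 8² = 64)
P(H, b) = -101
P(s(12, -11), 69) + T(-202) = -101 + 64 = -37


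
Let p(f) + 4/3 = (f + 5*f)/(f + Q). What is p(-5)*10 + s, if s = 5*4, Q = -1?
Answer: 170/3 ≈ 56.667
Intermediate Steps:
s = 20
p(f) = -4/3 + 6*f/(-1 + f) (p(f) = -4/3 + (f + 5*f)/(f - 1) = -4/3 + (6*f)/(-1 + f) = -4/3 + 6*f/(-1 + f))
p(-5)*10 + s = (2*(2 + 7*(-5))/(3*(-1 - 5)))*10 + 20 = ((⅔)*(2 - 35)/(-6))*10 + 20 = ((⅔)*(-⅙)*(-33))*10 + 20 = (11/3)*10 + 20 = 110/3 + 20 = 170/3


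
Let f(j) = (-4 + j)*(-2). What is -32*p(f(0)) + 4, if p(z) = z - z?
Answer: 4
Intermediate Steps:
f(j) = 8 - 2*j
p(z) = 0
-32*p(f(0)) + 4 = -32*0 + 4 = 0 + 4 = 4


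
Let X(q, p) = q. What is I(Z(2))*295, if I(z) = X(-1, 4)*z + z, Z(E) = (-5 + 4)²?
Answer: 0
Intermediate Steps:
Z(E) = 1 (Z(E) = (-1)² = 1)
I(z) = 0 (I(z) = -z + z = 0)
I(Z(2))*295 = 0*295 = 0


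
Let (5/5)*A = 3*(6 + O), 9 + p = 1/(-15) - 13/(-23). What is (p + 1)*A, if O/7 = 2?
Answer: -10352/23 ≈ -450.09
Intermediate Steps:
O = 14 (O = 7*2 = 14)
p = -2933/345 (p = -9 + (1/(-15) - 13/(-23)) = -9 + (1*(-1/15) - 13*(-1/23)) = -9 + (-1/15 + 13/23) = -9 + 172/345 = -2933/345 ≈ -8.5014)
A = 60 (A = 3*(6 + 14) = 3*20 = 60)
(p + 1)*A = (-2933/345 + 1)*60 = -2588/345*60 = -10352/23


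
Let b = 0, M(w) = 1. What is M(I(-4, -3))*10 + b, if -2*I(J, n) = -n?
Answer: 10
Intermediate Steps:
I(J, n) = n/2 (I(J, n) = -(-1)*n/2 = n/2)
M(I(-4, -3))*10 + b = 1*10 + 0 = 10 + 0 = 10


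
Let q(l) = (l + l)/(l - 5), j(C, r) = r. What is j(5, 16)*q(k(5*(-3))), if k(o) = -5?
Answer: 16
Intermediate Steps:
q(l) = 2*l/(-5 + l) (q(l) = (2*l)/(-5 + l) = 2*l/(-5 + l))
j(5, 16)*q(k(5*(-3))) = 16*(2*(-5)/(-5 - 5)) = 16*(2*(-5)/(-10)) = 16*(2*(-5)*(-⅒)) = 16*1 = 16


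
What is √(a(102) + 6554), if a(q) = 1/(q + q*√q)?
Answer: √(6554 + 1/(102 + 102*√102)) ≈ 80.957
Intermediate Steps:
a(q) = 1/(q + q^(3/2))
√(a(102) + 6554) = √(1/(102 + 102^(3/2)) + 6554) = √(1/(102 + 102*√102) + 6554) = √(6554 + 1/(102 + 102*√102))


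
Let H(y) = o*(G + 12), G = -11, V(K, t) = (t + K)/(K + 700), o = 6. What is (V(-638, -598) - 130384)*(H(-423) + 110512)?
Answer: -446771446396/31 ≈ -1.4412e+10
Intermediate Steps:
V(K, t) = (K + t)/(700 + K)
H(y) = 6 (H(y) = 6*(-11 + 12) = 6*1 = 6)
(V(-638, -598) - 130384)*(H(-423) + 110512) = ((-638 - 598)/(700 - 638) - 130384)*(6 + 110512) = (-1236/62 - 130384)*110518 = ((1/62)*(-1236) - 130384)*110518 = (-618/31 - 130384)*110518 = -4042522/31*110518 = -446771446396/31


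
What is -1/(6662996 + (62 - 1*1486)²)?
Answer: -1/8690772 ≈ -1.1506e-7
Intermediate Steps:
-1/(6662996 + (62 - 1*1486)²) = -1/(6662996 + (62 - 1486)²) = -1/(6662996 + (-1424)²) = -1/(6662996 + 2027776) = -1/8690772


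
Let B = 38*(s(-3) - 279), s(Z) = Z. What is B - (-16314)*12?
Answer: 185052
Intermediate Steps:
B = -10716 (B = 38*(-3 - 279) = 38*(-282) = -10716)
B - (-16314)*12 = -10716 - (-16314)*12 = -10716 - 1*(-195768) = -10716 + 195768 = 185052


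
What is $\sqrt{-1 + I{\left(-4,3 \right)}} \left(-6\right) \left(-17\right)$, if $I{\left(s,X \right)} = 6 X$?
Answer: $102 \sqrt{17} \approx 420.56$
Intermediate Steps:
$\sqrt{-1 + I{\left(-4,3 \right)}} \left(-6\right) \left(-17\right) = \sqrt{-1 + 6 \cdot 3} \left(-6\right) \left(-17\right) = \sqrt{-1 + 18} \left(-6\right) \left(-17\right) = \sqrt{17} \left(-6\right) \left(-17\right) = - 6 \sqrt{17} \left(-17\right) = 102 \sqrt{17}$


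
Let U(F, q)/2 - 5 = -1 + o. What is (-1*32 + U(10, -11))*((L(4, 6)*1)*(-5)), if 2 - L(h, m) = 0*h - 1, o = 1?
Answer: 330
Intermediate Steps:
U(F, q) = 10 (U(F, q) = 10 + 2*(-1 + 1) = 10 + 2*0 = 10 + 0 = 10)
L(h, m) = 3 (L(h, m) = 2 - (0*h - 1) = 2 - (0 - 1) = 2 - 1*(-1) = 2 + 1 = 3)
(-1*32 + U(10, -11))*((L(4, 6)*1)*(-5)) = (-1*32 + 10)*((3*1)*(-5)) = (-32 + 10)*(3*(-5)) = -22*(-15) = 330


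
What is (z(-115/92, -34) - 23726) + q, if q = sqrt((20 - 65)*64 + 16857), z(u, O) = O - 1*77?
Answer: -23837 + 3*sqrt(1553) ≈ -23719.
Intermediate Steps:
z(u, O) = -77 + O (z(u, O) = O - 77 = -77 + O)
q = 3*sqrt(1553) (q = sqrt(-45*64 + 16857) = sqrt(-2880 + 16857) = sqrt(13977) = 3*sqrt(1553) ≈ 118.22)
(z(-115/92, -34) - 23726) + q = ((-77 - 34) - 23726) + 3*sqrt(1553) = (-111 - 23726) + 3*sqrt(1553) = -23837 + 3*sqrt(1553)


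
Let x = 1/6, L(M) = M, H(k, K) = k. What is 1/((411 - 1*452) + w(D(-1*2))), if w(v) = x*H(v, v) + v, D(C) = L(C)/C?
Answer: -6/239 ≈ -0.025105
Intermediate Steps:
x = ⅙ ≈ 0.16667
D(C) = 1 (D(C) = C/C = 1)
w(v) = 7*v/6 (w(v) = v/6 + v = 7*v/6)
1/((411 - 1*452) + w(D(-1*2))) = 1/((411 - 1*452) + (7/6)*1) = 1/((411 - 452) + 7/6) = 1/(-41 + 7/6) = 1/(-239/6) = -6/239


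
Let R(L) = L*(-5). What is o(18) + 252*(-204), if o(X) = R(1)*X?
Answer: -51498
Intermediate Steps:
R(L) = -5*L
o(X) = -5*X (o(X) = (-5*1)*X = -5*X)
o(18) + 252*(-204) = -5*18 + 252*(-204) = -90 - 51408 = -51498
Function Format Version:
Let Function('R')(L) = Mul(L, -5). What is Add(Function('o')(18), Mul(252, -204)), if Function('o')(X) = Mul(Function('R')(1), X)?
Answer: -51498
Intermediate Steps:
Function('R')(L) = Mul(-5, L)
Function('o')(X) = Mul(-5, X) (Function('o')(X) = Mul(Mul(-5, 1), X) = Mul(-5, X))
Add(Function('o')(18), Mul(252, -204)) = Add(Mul(-5, 18), Mul(252, -204)) = Add(-90, -51408) = -51498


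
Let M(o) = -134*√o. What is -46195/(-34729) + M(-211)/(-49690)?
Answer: 46195/34729 + 67*I*√211/24845 ≈ 1.3302 + 0.039172*I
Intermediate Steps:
-46195/(-34729) + M(-211)/(-49690) = -46195/(-34729) - 134*I*√211/(-49690) = -46195*(-1/34729) - 134*I*√211*(-1/49690) = 46195/34729 - 134*I*√211*(-1/49690) = 46195/34729 + 67*I*√211/24845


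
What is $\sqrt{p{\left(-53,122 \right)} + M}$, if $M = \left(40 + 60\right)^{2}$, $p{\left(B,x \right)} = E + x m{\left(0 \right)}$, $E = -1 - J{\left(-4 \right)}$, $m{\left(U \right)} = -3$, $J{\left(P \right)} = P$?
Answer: $\sqrt{9637} \approx 98.168$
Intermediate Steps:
$E = 3$ ($E = -1 - -4 = -1 + 4 = 3$)
$p{\left(B,x \right)} = 3 - 3 x$ ($p{\left(B,x \right)} = 3 + x \left(-3\right) = 3 - 3 x$)
$M = 10000$ ($M = 100^{2} = 10000$)
$\sqrt{p{\left(-53,122 \right)} + M} = \sqrt{\left(3 - 366\right) + 10000} = \sqrt{-363 + 10000} = \sqrt{9637}$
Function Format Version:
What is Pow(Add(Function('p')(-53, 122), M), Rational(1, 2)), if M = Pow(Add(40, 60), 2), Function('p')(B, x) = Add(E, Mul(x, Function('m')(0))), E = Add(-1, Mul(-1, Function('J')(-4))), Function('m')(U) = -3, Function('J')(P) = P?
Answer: Pow(9637, Rational(1, 2)) ≈ 98.168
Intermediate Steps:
E = 3 (E = Add(-1, Mul(-1, -4)) = Add(-1, 4) = 3)
Function('p')(B, x) = Add(3, Mul(-3, x)) (Function('p')(B, x) = Add(3, Mul(x, -3)) = Add(3, Mul(-3, x)))
M = 10000 (M = Pow(100, 2) = 10000)
Pow(Add(Function('p')(-53, 122), M), Rational(1, 2)) = Pow(Add(Add(3, Mul(-3, 122)), 10000), Rational(1, 2)) = Pow(Add(Add(3, -366), 10000), Rational(1, 2)) = Pow(Add(-363, 10000), Rational(1, 2)) = Pow(9637, Rational(1, 2))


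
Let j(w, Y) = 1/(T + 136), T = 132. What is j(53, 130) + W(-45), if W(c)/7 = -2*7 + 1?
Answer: -24387/268 ≈ -90.996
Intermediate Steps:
W(c) = -91 (W(c) = 7*(-2*7 + 1) = 7*(-14 + 1) = 7*(-13) = -91)
j(w, Y) = 1/268 (j(w, Y) = 1/(132 + 136) = 1/268)
j(53, 130) + W(-45) = 1/268 - 91 = -24387/268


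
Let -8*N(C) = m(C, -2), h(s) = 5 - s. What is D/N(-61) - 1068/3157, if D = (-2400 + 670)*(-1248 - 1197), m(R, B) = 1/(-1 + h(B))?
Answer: -640974550668/3157 ≈ -2.0303e+8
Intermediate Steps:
m(R, B) = 1/(4 - B) (m(R, B) = 1/(-1 + (5 - B)) = 1/(4 - B))
N(C) = -1/48 (N(C) = -(-1)/(8*(-4 - 2)) = -(-1)/(8*(-6)) = -(-1)*(-1)/(8*6) = -⅛*⅙ = -1/48)
D = 4229850 (D = -1730*(-2445) = 4229850)
D/N(-61) - 1068/3157 = 4229850/(-1/48) - 1068/3157 = 4229850*(-48) - 1068*1/3157 = -203032800 - 1068/3157 = -640974550668/3157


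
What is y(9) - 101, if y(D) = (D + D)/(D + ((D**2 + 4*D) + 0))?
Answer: -706/7 ≈ -100.86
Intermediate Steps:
y(D) = 2*D/(D**2 + 5*D) (y(D) = (2*D)/(D + (D**2 + 4*D)) = (2*D)/(D**2 + 5*D) = 2*D/(D**2 + 5*D))
y(9) - 101 = 2/(5 + 9) - 101 = 2/14 - 101 = 2*(1/14) - 101 = 1/7 - 101 = -706/7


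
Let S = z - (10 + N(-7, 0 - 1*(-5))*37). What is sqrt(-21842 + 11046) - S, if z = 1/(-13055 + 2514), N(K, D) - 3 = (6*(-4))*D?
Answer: -45526578/10541 + 2*I*sqrt(2699) ≈ -4319.0 + 103.9*I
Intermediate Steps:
N(K, D) = 3 - 24*D (N(K, D) = 3 + (6*(-4))*D = 3 - 24*D)
z = -1/10541 (z = 1/(-10541) = -1/10541 ≈ -9.4868e-5)
S = 45526578/10541 (S = -1/10541 - (10 + (3 - 24*(0 - 1*(-5)))*37) = -1/10541 - (10 + (3 - 24*(0 + 5))*37) = -1/10541 - (10 + (3 - 24*5)*37) = -1/10541 - (10 + (3 - 120)*37) = -1/10541 - (10 - 117*37) = -1/10541 - (10 - 4329) = -1/10541 - 1*(-4319) = -1/10541 + 4319 = 45526578/10541 ≈ 4319.0)
sqrt(-21842 + 11046) - S = sqrt(-21842 + 11046) - 1*45526578/10541 = sqrt(-10796) - 45526578/10541 = 2*I*sqrt(2699) - 45526578/10541 = -45526578/10541 + 2*I*sqrt(2699)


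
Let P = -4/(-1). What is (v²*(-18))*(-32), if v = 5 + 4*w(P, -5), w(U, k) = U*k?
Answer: 3240000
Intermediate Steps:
P = 4 (P = -4*(-1) = 4)
v = -75 (v = 5 + 4*(4*(-5)) = 5 + 4*(-20) = 5 - 80 = -75)
(v²*(-18))*(-32) = ((-75)²*(-18))*(-32) = (5625*(-18))*(-32) = -101250*(-32) = 3240000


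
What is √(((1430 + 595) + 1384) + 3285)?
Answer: √6694 ≈ 81.817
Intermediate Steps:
√(((1430 + 595) + 1384) + 3285) = √((2025 + 1384) + 3285) = √(3409 + 3285) = √6694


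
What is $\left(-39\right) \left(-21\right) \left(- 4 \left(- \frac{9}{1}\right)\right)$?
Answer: $29484$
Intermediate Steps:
$\left(-39\right) \left(-21\right) \left(- 4 \left(- \frac{9}{1}\right)\right) = 819 \left(- 4 \left(\left(-9\right) 1\right)\right) = 819 \left(\left(-4\right) \left(-9\right)\right) = 819 \cdot 36 = 29484$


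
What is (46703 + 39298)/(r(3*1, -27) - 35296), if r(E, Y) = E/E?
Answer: -28667/11765 ≈ -2.4366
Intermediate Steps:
r(E, Y) = 1
(46703 + 39298)/(r(3*1, -27) - 35296) = (46703 + 39298)/(1 - 35296) = 86001/(-35295) = 86001*(-1/35295) = -28667/11765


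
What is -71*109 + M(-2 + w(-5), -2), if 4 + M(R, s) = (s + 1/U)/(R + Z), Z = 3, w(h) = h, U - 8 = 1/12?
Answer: -1502051/194 ≈ -7742.5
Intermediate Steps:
U = 97/12 (U = 8 + 1/12 = 97/12 ≈ 8.0833)
M(R, s) = -4 + (12/97 + s)/(3 + R) (M(R, s) = -4 + (s + 1/(97/12))/(R + 3) = -4 + (s + 12/97)/(3 + R) = -4 + (12/97 + s)/(3 + R))
-71*109 + M(-2 + w(-5), -2) = -71*109 + (-1152/97 - 2 - 4*(-2 - 5))/(3 + (-2 - 5)) = -7739 + (-1152/97 - 2 - 4*(-7))/(3 - 7) = -7739 + (-1152/97 - 2 + 28)/(-4) = -7739 - ¼*1370/97 = -7739 - 685/194 = -1502051/194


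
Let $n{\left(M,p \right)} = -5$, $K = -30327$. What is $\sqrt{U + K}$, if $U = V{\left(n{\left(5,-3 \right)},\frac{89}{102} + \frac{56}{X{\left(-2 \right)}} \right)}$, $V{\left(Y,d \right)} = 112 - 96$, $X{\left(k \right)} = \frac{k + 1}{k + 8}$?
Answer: $i \sqrt{30311} \approx 174.1 i$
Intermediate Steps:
$X{\left(k \right)} = \frac{1 + k}{8 + k}$
$V{\left(Y,d \right)} = 16$ ($V{\left(Y,d \right)} = 112 - 96 = 16$)
$U = 16$
$\sqrt{U + K} = \sqrt{16 - 30327} = \sqrt{-30311} = i \sqrt{30311}$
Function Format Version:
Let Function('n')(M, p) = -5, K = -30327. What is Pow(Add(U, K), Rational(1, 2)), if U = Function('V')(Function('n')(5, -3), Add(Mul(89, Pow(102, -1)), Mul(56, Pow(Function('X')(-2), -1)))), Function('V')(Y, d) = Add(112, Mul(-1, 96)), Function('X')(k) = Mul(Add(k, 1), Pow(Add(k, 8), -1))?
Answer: Mul(I, Pow(30311, Rational(1, 2))) ≈ Mul(174.10, I)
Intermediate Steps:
Function('X')(k) = Mul(Pow(Add(8, k), -1), Add(1, k)) (Function('X')(k) = Mul(Add(1, k), Pow(Add(8, k), -1)) = Mul(Pow(Add(8, k), -1), Add(1, k)))
Function('V')(Y, d) = 16 (Function('V')(Y, d) = Add(112, -96) = 16)
U = 16
Pow(Add(U, K), Rational(1, 2)) = Pow(Add(16, -30327), Rational(1, 2)) = Pow(-30311, Rational(1, 2)) = Mul(I, Pow(30311, Rational(1, 2)))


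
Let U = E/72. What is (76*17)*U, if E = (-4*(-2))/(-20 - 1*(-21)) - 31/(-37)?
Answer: 35207/222 ≈ 158.59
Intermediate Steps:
E = 327/37 (E = 8/(-20 + 21) - 31*(-1/37) = 8/1 + 31/37 = 8*1 + 31/37 = 8 + 31/37 = 327/37 ≈ 8.8378)
U = 109/888 (U = (327/37)/72 = (327/37)*(1/72) = 109/888 ≈ 0.12275)
(76*17)*U = (76*17)*(109/888) = 1292*(109/888) = 35207/222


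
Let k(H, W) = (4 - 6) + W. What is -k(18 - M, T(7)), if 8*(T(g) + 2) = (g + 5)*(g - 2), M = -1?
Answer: -7/2 ≈ -3.5000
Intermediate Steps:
T(g) = -2 + (-2 + g)*(5 + g)/8 (T(g) = -2 + ((g + 5)*(g - 2))/8 = -2 + ((5 + g)*(-2 + g))/8 = -2 + ((-2 + g)*(5 + g))/8 = -2 + (-2 + g)*(5 + g)/8)
k(H, W) = -2 + W
-k(18 - M, T(7)) = -(-2 + (-13/4 + (⅛)*7² + (3/8)*7)) = -(-2 + (-13/4 + (⅛)*49 + 21/8)) = -(-2 + (-13/4 + 49/8 + 21/8)) = -(-2 + 11/2) = -1*7/2 = -7/2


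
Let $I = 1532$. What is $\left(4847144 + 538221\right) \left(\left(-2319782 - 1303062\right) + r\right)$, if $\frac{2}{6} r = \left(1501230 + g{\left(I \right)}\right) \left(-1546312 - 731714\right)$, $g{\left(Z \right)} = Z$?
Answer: $-55307678873384192200$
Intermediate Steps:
$r = -10269992723436$ ($r = 3 \left(1501230 + 1532\right) \left(-1546312 - 731714\right) = 3 \cdot 1502762 \left(-2278026\right) = 3 \left(-3423330907812\right) = -10269992723436$)
$\left(4847144 + 538221\right) \left(\left(-2319782 - 1303062\right) + r\right) = \left(4847144 + 538221\right) \left(\left(-2319782 - 1303062\right) - 10269992723436\right) = 5385365 \left(\left(-2319782 - 1303062\right) - 10269992723436\right) = 5385365 \left(-3622844 - 10269992723436\right) = 5385365 \left(-10269996346280\right) = -55307678873384192200$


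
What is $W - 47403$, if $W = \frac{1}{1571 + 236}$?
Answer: $- \frac{85657220}{1807} \approx -47403.0$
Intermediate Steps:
$W = \frac{1}{1807} \approx 0.0005534$
$W - 47403 = \frac{1}{1807} - 47403 = - \frac{85657220}{1807}$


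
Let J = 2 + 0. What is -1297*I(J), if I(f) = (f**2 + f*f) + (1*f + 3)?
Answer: -16861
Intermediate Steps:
J = 2
I(f) = 3 + f + 2*f**2 (I(f) = (f**2 + f**2) + (f + 3) = 2*f**2 + (3 + f) = 3 + f + 2*f**2)
-1297*I(J) = -1297*(3 + 2 + 2*2**2) = -1297*(3 + 2 + 2*4) = -1297*(3 + 2 + 8) = -1297*13 = -16861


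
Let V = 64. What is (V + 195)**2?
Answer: 67081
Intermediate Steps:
(V + 195)**2 = (64 + 195)**2 = 259**2 = 67081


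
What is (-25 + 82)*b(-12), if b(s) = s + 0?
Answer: -684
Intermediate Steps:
b(s) = s
(-25 + 82)*b(-12) = (-25 + 82)*(-12) = 57*(-12) = -684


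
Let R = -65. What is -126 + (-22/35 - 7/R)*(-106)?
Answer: -32208/455 ≈ -70.787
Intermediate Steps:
-126 + (-22/35 - 7/R)*(-106) = -126 + (-22/35 - 7/(-65))*(-106) = -126 + (-22*1/35 - 7*(-1/65))*(-106) = -126 + (-22/35 + 7/65)*(-106) = -126 - 237/455*(-106) = -126 + 25122/455 = -32208/455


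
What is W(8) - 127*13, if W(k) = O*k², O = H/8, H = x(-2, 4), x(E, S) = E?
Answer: -1667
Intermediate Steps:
H = -2
O = -¼ (O = -2/8 = -2*⅛ = -¼ ≈ -0.25000)
W(k) = -k²/4
W(8) - 127*13 = -¼*8² - 127*13 = -¼*64 - 1651 = -16 - 1651 = -1667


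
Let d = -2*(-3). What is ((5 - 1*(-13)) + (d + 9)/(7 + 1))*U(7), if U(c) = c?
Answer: 1113/8 ≈ 139.13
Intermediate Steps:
d = 6
((5 - 1*(-13)) + (d + 9)/(7 + 1))*U(7) = ((5 - 1*(-13)) + (6 + 9)/(7 + 1))*7 = ((5 + 13) + 15/8)*7 = (18 + 15*(1/8))*7 = (18 + 15/8)*7 = (159/8)*7 = 1113/8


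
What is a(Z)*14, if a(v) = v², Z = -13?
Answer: 2366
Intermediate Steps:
a(Z)*14 = (-13)²*14 = 169*14 = 2366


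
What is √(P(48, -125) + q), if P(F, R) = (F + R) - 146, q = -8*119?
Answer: 5*I*√47 ≈ 34.278*I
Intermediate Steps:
q = -952
P(F, R) = -146 + F + R
√(P(48, -125) + q) = √((-146 + 48 - 125) - 952) = √(-223 - 952) = √(-1175) = 5*I*√47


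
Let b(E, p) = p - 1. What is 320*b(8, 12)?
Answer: 3520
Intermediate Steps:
b(E, p) = -1 + p
320*b(8, 12) = 320*(-1 + 12) = 320*11 = 3520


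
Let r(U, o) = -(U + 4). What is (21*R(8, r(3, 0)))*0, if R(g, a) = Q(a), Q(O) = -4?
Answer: 0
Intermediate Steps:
r(U, o) = -4 - U (r(U, o) = -(4 + U) = -4 - U)
R(g, a) = -4
(21*R(8, r(3, 0)))*0 = (21*(-4))*0 = -84*0 = 0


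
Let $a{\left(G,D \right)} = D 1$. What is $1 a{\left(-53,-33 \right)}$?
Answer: $-33$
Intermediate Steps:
$a{\left(G,D \right)} = D$
$1 a{\left(-53,-33 \right)} = 1 \left(-33\right) = -33$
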